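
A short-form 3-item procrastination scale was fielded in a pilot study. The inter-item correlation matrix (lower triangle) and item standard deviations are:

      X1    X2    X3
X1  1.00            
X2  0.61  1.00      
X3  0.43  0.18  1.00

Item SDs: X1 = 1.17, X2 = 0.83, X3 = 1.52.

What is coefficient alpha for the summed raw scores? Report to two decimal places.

Σσ²ᵢ = 1.17² + 0.83² + 1.52² = 4.3682
Covariances σ_ij = r_ij · s_i · s_j:
  σ(X1,X2) = 0.61 × 1.17 × 0.83 = 0.5924
  σ(X1,X3) = 0.43 × 1.17 × 1.52 = 0.7647
  σ(X2,X3) = 0.18 × 0.83 × 1.52 = 0.2271
σ²_T = Σσ²ᵢ + 2·Σσ_ij = 4.3682 + 2 × 1.5842 = 7.5366
α = (3/2)·(1 − 4.3682/7.5366) = 0.63

coefficient alpha = 0.63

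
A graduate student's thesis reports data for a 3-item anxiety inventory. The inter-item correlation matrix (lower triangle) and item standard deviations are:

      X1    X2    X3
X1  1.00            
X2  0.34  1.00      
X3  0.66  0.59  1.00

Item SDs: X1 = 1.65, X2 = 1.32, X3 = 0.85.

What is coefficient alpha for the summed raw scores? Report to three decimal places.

coefficient alpha = 0.710

Σσ²ᵢ = 1.65² + 1.32² + 0.85² = 5.1874
Covariances σ_ij = r_ij · s_i · s_j:
  σ(X1,X2) = 0.34 × 1.65 × 1.32 = 0.7405
  σ(X1,X3) = 0.66 × 1.65 × 0.85 = 0.9256
  σ(X2,X3) = 0.59 × 1.32 × 0.85 = 0.6620
σ²_T = Σσ²ᵢ + 2·Σσ_ij = 5.1874 + 2 × 2.3281 = 9.8436
α = (3/2)·(1 − 5.1874/9.8436) = 0.710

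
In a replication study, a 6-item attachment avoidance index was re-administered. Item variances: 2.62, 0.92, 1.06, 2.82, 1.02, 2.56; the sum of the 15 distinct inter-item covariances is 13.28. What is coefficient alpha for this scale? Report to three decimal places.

coefficient alpha = 0.849

Σσ²ᵢ = 2.62 + 0.92 + 1.06 + 2.82 + 1.02 + 2.56 = 11.00
Sum of distinct covariances = 13.28
σ²_T = Σσ²ᵢ + 2·Σcov = 11.00 + 2 × 13.28 = 37.56
α = (6/5)·(1 − 11.00/37.56) = 0.849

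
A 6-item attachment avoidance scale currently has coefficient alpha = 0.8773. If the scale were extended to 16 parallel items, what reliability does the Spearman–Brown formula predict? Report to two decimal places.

Length factor m = 16/6 = 2.6667
α' = m·α / (1 + (m−1)·α)
   = 16/6 × 0.8773 / (1 + (16/6 − 1) × 0.8773)
   = 2.3395 / 2.4622 = 0.95

predicted reliability = 0.95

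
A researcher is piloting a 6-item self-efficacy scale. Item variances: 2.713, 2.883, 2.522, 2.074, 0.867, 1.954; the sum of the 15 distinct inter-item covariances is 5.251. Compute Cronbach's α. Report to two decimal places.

Cronbach's α = 0.54

ΣVar(i) = 2.713 + 2.883 + 2.522 + 2.074 + 0.867 + 1.954 = 13.013
Sum of distinct covariances = 5.251
σ²_total = ΣVar(i) + 2·Σcov = 13.013 + 2 × 5.251 = 23.515
α = (6/5)·(1 − 13.013/23.515) = 0.54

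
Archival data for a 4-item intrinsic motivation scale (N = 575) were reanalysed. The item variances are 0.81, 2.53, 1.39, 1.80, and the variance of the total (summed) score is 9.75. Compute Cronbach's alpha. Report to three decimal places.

Σσ²ᵢ = 0.81 + 2.53 + 1.39 + 1.80 = 6.53
α = (k/(k−1))·(1 − Σσ²ᵢ/total variance) = (4/3)·(1 − 6.53/9.75) = 0.440

α = 0.440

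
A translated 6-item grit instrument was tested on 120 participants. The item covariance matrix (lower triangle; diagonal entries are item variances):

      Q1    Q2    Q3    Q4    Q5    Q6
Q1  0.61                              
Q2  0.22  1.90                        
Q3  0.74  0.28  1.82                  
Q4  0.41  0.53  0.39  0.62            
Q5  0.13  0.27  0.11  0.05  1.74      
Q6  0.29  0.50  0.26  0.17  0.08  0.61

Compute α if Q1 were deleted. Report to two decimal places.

α = 0.55

Remaining items: Q2, Q3, Q4, Q5, Q6 (k = 5).
ΣVar(i) = 1.90 + 1.82 + 0.62 + 1.74 + 0.61 = 6.69
Var(T) = 6.69 + 2 × 2.64 = 11.97
α (item deleted) = (5/4)·(1 − 6.69/11.97) = 0.55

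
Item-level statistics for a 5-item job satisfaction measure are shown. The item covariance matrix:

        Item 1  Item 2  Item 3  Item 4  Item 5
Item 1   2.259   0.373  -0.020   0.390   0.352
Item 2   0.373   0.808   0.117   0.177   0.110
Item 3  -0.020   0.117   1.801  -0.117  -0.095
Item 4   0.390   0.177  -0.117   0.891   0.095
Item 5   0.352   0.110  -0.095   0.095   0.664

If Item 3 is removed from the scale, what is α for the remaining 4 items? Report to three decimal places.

Remaining items: Item 1, Item 2, Item 4, Item 5 (k = 4).
sum of item variances = 2.259 + 0.808 + 0.891 + 0.664 = 4.622
total variance = 4.622 + 2 × 1.497 = 7.616
α (item deleted) = (4/3)·(1 − 4.622/7.616) = 0.524

α = 0.524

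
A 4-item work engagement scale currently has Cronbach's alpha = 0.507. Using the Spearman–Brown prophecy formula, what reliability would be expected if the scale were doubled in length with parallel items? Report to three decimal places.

predicted reliability = 0.673

Length factor m = 2
α' = m·α / (1 + (m−1)·α)
   = 2 × 0.507 / (1 + (2 − 1) × 0.507)
   = 1.0140 / 1.5070 = 0.673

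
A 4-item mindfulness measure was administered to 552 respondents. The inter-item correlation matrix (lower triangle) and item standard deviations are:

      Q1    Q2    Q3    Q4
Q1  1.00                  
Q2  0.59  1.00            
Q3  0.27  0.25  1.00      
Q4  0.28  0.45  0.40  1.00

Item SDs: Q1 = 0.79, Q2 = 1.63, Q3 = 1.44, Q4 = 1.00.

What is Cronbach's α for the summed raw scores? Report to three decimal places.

α = 0.667

Σσ²ᵢ = 0.79² + 1.63² + 1.44² + 1.00² = 6.3546
Covariances σ_ij = r_ij · s_i · s_j:
  σ(Q1,Q2) = 0.59 × 0.79 × 1.63 = 0.7597
  σ(Q1,Q3) = 0.27 × 0.79 × 1.44 = 0.3072
  σ(Q1,Q4) = 0.28 × 0.79 × 1.00 = 0.2212
  σ(Q2,Q3) = 0.25 × 1.63 × 1.44 = 0.5868
  σ(Q2,Q4) = 0.45 × 1.63 × 1.00 = 0.7335
  σ(Q3,Q4) = 0.40 × 1.44 × 1.00 = 0.5760
σ²_T = Σσ²ᵢ + 2·Σσ_ij = 6.3546 + 2 × 3.1844 = 12.7234
α = (4/3)·(1 − 6.3546/12.7234) = 0.667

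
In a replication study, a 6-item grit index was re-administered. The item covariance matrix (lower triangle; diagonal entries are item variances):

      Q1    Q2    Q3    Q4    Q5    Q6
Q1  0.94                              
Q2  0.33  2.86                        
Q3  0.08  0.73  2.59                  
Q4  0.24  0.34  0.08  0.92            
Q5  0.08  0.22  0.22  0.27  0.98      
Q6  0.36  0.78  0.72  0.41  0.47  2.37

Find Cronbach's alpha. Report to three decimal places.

Cronbach's alpha = 0.600

sum of item variances = 0.94 + 2.86 + 2.59 + 0.92 + 0.98 + 2.37 = 10.66
Sum of off-diagonal covariances = 5.33
σ²_total = 10.66 + 2 × 5.33 = 21.32
α = (k/(k−1))·(1 − sum of item variances/σ²_total) = (6/5)·(1 − 10.66/21.32) = 0.600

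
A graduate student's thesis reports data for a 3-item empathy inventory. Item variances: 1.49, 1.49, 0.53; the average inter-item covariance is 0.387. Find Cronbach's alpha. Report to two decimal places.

Σσ²ᵢ = 1.49 + 1.49 + 0.53 = 3.51
Sum of the 3 distinct covariances = 3 × 0.387 = 1.161
σ²_total = Σσ²ᵢ + 2·Σcov = 3.51 + 2 × 1.161 = 5.832
α = (3/2)·(1 − 3.51/5.832) = 0.60

Cronbach's alpha = 0.60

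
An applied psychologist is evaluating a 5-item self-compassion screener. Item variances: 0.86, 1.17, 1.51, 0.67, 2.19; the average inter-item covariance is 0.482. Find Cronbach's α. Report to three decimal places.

Σσ²ᵢ = 0.86 + 1.17 + 1.51 + 0.67 + 2.19 = 6.40
Sum of the 10 distinct covariances = 10 × 0.482 = 4.820
σ²_total = Σσ²ᵢ + 2·Σcov = 6.40 + 2 × 4.820 = 16.040
α = (5/4)·(1 − 6.40/16.040) = 0.751

α = 0.751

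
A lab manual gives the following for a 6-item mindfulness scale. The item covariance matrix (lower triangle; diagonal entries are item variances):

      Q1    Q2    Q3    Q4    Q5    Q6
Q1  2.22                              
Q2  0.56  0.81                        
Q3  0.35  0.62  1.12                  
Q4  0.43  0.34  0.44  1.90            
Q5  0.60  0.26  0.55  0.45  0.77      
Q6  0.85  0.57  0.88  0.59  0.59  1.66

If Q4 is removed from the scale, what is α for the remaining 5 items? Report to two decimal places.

α = 0.80

Remaining items: Q1, Q2, Q3, Q5, Q6 (k = 5).
Σσᵢ² = 2.22 + 0.81 + 1.12 + 0.77 + 1.66 = 6.58
total variance = 6.58 + 2 × 5.83 = 18.24
α (item deleted) = (5/4)·(1 − 6.58/18.24) = 0.80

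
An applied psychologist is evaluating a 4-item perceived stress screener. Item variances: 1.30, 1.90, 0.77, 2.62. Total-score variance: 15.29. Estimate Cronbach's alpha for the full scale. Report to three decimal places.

Cronbach's alpha = 0.759

ΣVar(i) = 1.30 + 1.90 + 0.77 + 2.62 = 6.59
α = (k/(k−1))·(1 − ΣVar(i)/Var(T)) = (4/3)·(1 − 6.59/15.29) = 0.759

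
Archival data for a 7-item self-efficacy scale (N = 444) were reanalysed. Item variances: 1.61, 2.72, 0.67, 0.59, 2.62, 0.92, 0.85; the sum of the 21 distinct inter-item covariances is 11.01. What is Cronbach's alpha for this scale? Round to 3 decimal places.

sum of item variances = 1.61 + 2.72 + 0.67 + 0.59 + 2.62 + 0.92 + 0.85 = 9.98
Sum of distinct covariances = 11.01
σ²_total = sum of item variances + 2·Σcov = 9.98 + 2 × 11.01 = 32.00
α = (7/6)·(1 − 9.98/32.00) = 0.803

α = 0.803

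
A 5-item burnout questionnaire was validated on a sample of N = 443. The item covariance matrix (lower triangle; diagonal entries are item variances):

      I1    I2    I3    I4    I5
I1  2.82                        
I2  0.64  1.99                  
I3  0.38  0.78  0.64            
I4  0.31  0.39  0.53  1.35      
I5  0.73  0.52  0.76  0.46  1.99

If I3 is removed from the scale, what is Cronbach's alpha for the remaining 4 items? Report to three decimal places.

Cronbach's alpha = 0.571

Remaining items: I1, I2, I4, I5 (k = 4).
sum of item variances = 2.82 + 1.99 + 1.35 + 1.99 = 8.15
Var(T) = 8.15 + 2 × 3.05 = 14.25
α (item deleted) = (4/3)·(1 − 8.15/14.25) = 0.571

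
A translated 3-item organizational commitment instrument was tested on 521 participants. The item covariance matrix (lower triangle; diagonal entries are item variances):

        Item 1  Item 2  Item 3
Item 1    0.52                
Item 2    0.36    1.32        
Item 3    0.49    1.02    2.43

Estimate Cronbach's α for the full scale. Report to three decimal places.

Σσᵢ² = 0.52 + 1.32 + 2.43 = 4.27
Σ_{i<j} σ_ij = 1.87
σ²_T = 4.27 + 2 × 1.87 = 8.01
α = (k/(k−1))·(1 − Σσᵢ²/σ²_T) = (3/2)·(1 − 4.27/8.01) = 0.700

α = 0.700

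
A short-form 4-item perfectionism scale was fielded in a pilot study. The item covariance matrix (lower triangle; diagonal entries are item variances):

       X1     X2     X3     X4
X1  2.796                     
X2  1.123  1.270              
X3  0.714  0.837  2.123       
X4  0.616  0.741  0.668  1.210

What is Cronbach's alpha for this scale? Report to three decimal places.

ΣVar(i) = 2.796 + 1.270 + 2.123 + 1.210 = 7.399
Σ_{i<j} σ_ij = 4.699
Var(T) = 7.399 + 2 × 4.699 = 16.797
α = (k/(k−1))·(1 − ΣVar(i)/Var(T)) = (4/3)·(1 − 7.399/16.797) = 0.746

α = 0.746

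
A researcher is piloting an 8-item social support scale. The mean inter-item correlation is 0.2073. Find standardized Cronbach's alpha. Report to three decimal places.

Standardized α = k·r̄ / (1 + (k−1)·r̄) = 8 × 0.2073 / (1 + 7 × 0.2073)
  = 1.6584 / 2.4511 = 0.677

standardized Cronbach's alpha = 0.677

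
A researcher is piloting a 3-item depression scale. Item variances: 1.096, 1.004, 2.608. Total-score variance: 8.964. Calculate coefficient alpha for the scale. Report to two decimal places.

α = 0.71

sum of item variances = 1.096 + 1.004 + 2.608 = 4.708
α = (k/(k−1))·(1 − sum of item variances/total variance) = (3/2)·(1 − 4.708/8.964) = 0.71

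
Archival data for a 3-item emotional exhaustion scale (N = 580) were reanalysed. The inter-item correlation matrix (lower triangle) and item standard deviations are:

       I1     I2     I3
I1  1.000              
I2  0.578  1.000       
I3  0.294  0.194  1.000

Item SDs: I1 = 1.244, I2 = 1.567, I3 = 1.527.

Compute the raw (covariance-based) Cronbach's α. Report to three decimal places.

Cronbach's α = 0.606

Σσ²ᵢ = 1.244² + 1.567² + 1.527² = 6.3348
Covariances σ_ij = r_ij · s_i · s_j:
  σ(I1,I2) = 0.578 × 1.244 × 1.567 = 1.1267
  σ(I1,I3) = 0.294 × 1.244 × 1.527 = 0.5585
  σ(I2,I3) = 0.194 × 1.567 × 1.527 = 0.4642
σ²_T = Σσ²ᵢ + 2·Σσ_ij = 6.3348 + 2 × 2.1494 = 10.6336
α = (3/2)·(1 − 6.3348/10.6336) = 0.606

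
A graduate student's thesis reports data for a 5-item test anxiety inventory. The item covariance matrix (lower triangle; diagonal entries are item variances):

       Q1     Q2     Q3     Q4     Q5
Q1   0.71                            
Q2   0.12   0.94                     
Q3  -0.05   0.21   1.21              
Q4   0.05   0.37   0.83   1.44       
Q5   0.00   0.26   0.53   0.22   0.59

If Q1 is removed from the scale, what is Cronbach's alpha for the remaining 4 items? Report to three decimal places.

Remaining items: Q2, Q3, Q4, Q5 (k = 4).
ΣVar(i) = 0.94 + 1.21 + 1.44 + 0.59 = 4.18
σ²_T = 4.18 + 2 × 2.42 = 9.02
α (item deleted) = (4/3)·(1 − 4.18/9.02) = 0.715

Cronbach's alpha = 0.715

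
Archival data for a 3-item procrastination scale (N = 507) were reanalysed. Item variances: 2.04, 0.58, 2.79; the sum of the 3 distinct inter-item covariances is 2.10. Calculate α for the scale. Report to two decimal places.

α = 0.66

sum of item variances = 2.04 + 0.58 + 2.79 = 5.41
Sum of distinct covariances = 2.10
total variance = sum of item variances + 2·Σcov = 5.41 + 2 × 2.10 = 9.61
α = (3/2)·(1 − 5.41/9.61) = 0.66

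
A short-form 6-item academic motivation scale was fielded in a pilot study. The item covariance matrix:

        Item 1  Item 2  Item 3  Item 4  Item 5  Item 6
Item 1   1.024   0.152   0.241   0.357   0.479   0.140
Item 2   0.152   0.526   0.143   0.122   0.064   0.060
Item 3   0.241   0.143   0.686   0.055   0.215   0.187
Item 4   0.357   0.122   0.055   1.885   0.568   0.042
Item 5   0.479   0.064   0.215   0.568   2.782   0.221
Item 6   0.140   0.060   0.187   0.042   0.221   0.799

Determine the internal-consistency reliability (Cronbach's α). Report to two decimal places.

α = 0.53

Σσᵢ² = 1.024 + 0.526 + 0.686 + 1.885 + 2.782 + 0.799 = 7.702
Σ_{i<j} σ_ij = 3.046
σ²_T = 7.702 + 2 × 3.046 = 13.794
α = (k/(k−1))·(1 − Σσᵢ²/σ²_T) = (6/5)·(1 − 7.702/13.794) = 0.53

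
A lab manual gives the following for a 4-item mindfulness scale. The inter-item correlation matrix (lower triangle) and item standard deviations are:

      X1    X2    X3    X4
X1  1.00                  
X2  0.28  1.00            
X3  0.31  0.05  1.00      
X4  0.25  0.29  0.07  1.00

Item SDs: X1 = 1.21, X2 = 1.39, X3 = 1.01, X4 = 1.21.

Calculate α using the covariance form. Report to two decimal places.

Σσ²ᵢ = 1.21² + 1.39² + 1.01² + 1.21² = 5.8804
Covariances σ_ij = r_ij · s_i · s_j:
  σ(X1,X2) = 0.28 × 1.21 × 1.39 = 0.4709
  σ(X1,X3) = 0.31 × 1.21 × 1.01 = 0.3789
  σ(X1,X4) = 0.25 × 1.21 × 1.21 = 0.3660
  σ(X2,X3) = 0.05 × 1.39 × 1.01 = 0.0702
  σ(X2,X4) = 0.29 × 1.39 × 1.21 = 0.4878
  σ(X3,X4) = 0.07 × 1.01 × 1.21 = 0.0855
σ²_T = Σσ²ᵢ + 2·Σσ_ij = 5.8804 + 2 × 1.8593 = 9.5990
α = (4/3)·(1 − 5.8804/9.5990) = 0.52

α = 0.52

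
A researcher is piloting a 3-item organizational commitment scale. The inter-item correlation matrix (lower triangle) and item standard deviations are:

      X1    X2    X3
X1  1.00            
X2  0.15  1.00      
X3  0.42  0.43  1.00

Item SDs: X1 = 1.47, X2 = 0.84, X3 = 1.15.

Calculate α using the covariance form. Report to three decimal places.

Σσ²ᵢ = 1.47² + 0.84² + 1.15² = 4.1890
Covariances σ_ij = r_ij · s_i · s_j:
  σ(X1,X2) = 0.15 × 1.47 × 0.84 = 0.1852
  σ(X1,X3) = 0.42 × 1.47 × 1.15 = 0.7100
  σ(X2,X3) = 0.43 × 0.84 × 1.15 = 0.4154
σ²_T = Σσ²ᵢ + 2·Σσ_ij = 4.1890 + 2 × 1.3106 = 6.8102
α = (3/2)·(1 − 4.1890/6.8102) = 0.577

α = 0.577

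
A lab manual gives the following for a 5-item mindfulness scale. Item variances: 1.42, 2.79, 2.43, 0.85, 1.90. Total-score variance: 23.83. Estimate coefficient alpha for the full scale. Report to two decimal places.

Σσ²ᵢ = 1.42 + 2.79 + 2.43 + 0.85 + 1.90 = 9.39
α = (k/(k−1))·(1 − Σσ²ᵢ/σ²_total) = (5/4)·(1 − 9.39/23.83) = 0.76

α = 0.76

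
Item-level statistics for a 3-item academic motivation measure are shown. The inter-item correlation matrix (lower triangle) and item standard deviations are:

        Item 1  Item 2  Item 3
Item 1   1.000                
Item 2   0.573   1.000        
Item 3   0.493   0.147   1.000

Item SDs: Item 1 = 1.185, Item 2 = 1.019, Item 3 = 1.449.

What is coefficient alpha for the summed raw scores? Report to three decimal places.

α = 0.654

Σσ²ᵢ = 1.185² + 1.019² + 1.449² = 4.5422
Covariances σ_ij = r_ij · s_i · s_j:
  σ(Item 1,Item 2) = 0.573 × 1.185 × 1.019 = 0.6919
  σ(Item 1,Item 3) = 0.493 × 1.185 × 1.449 = 0.8465
  σ(Item 2,Item 3) = 0.147 × 1.019 × 1.449 = 0.2171
σ²_T = Σσ²ᵢ + 2·Σσ_ij = 4.5422 + 2 × 1.7555 = 8.0532
α = (3/2)·(1 − 4.5422/8.0532) = 0.654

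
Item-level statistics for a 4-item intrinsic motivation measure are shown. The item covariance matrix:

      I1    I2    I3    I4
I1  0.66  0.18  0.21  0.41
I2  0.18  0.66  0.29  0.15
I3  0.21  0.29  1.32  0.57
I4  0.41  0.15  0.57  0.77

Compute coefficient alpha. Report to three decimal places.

coefficient alpha = 0.687

ΣVar(i) = 0.66 + 0.66 + 1.32 + 0.77 = 3.41
Σ_{i<j} σ_ij = 1.81
σ²_total = 3.41 + 2 × 1.81 = 7.03
α = (k/(k−1))·(1 − ΣVar(i)/σ²_total) = (4/3)·(1 − 3.41/7.03) = 0.687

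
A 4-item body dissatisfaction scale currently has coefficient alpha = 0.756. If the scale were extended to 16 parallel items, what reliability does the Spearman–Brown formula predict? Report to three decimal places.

predicted reliability = 0.925

Length factor m = 16/4 = 4.0000
α' = m·α / (1 + (m−1)·α)
   = 16/4 × 0.756 / (1 + (16/4 − 1) × 0.756)
   = 3.0240 / 3.2680 = 0.925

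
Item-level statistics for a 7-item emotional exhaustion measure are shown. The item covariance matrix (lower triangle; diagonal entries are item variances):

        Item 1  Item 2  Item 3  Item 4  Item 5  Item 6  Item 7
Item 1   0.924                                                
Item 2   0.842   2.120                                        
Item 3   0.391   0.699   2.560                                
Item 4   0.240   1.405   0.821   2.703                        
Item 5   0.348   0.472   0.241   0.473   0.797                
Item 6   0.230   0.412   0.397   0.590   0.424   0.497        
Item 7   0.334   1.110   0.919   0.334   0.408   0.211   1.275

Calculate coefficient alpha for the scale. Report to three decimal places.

α = 0.788

ΣVar(i) = 0.924 + 2.120 + 2.560 + 2.703 + 0.797 + 0.497 + 1.275 = 10.876
Σ_{i<j} σ_ij = 11.301
σ²_T = 10.876 + 2 × 11.301 = 33.478
α = (k/(k−1))·(1 − ΣVar(i)/σ²_T) = (7/6)·(1 − 10.876/33.478) = 0.788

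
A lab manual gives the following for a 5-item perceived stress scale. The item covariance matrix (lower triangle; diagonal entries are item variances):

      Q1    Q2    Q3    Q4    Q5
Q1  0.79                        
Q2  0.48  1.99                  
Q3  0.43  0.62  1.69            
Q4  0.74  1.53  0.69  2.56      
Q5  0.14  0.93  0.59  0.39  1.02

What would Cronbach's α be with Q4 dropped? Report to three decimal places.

α = 0.717

Remaining items: Q1, Q2, Q3, Q5 (k = 4).
Σσᵢ² = 0.79 + 1.99 + 1.69 + 1.02 = 5.49
σ²_T = 5.49 + 2 × 3.19 = 11.87
α (item deleted) = (4/3)·(1 − 5.49/11.87) = 0.717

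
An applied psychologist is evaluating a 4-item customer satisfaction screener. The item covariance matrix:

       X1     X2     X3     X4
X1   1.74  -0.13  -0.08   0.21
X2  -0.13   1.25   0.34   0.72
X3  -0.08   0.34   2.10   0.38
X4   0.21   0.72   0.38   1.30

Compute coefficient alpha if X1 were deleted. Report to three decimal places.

Remaining items: X2, X3, X4 (k = 3).
Σσᵢ² = 1.25 + 2.10 + 1.30 = 4.65
σ²_total = 4.65 + 2 × 1.44 = 7.53
α (item deleted) = (3/2)·(1 − 4.65/7.53) = 0.574

α = 0.574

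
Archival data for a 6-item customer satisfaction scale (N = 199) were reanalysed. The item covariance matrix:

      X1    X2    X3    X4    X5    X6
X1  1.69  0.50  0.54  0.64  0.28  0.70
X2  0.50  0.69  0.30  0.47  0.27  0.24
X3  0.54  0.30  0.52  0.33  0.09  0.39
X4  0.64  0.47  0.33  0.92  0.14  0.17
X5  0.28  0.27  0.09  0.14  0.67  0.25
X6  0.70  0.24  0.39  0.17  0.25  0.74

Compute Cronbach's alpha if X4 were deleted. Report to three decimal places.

Remaining items: X1, X2, X3, X5, X6 (k = 5).
Σσᵢ² = 1.69 + 0.69 + 0.52 + 0.67 + 0.74 = 4.31
σ²_total = 4.31 + 2 × 3.56 = 11.43
α (item deleted) = (5/4)·(1 − 4.31/11.43) = 0.779

α = 0.779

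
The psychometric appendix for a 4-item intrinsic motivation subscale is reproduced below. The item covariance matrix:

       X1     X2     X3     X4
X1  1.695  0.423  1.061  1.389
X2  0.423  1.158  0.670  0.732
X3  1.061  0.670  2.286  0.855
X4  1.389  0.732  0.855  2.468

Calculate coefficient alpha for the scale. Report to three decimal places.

ΣVar(i) = 1.695 + 1.158 + 2.286 + 2.468 = 7.607
Σ_{i<j} σ_ij = 5.130
Var(T) = 7.607 + 2 × 5.130 = 17.867
α = (k/(k−1))·(1 − ΣVar(i)/Var(T)) = (4/3)·(1 − 7.607/17.867) = 0.766

coefficient alpha = 0.766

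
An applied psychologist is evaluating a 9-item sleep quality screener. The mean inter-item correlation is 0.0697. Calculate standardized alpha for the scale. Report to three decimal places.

α = 0.403

Standardized α = k·r̄ / (1 + (k−1)·r̄) = 9 × 0.0697 / (1 + 8 × 0.0697)
  = 0.6273 / 1.5576 = 0.403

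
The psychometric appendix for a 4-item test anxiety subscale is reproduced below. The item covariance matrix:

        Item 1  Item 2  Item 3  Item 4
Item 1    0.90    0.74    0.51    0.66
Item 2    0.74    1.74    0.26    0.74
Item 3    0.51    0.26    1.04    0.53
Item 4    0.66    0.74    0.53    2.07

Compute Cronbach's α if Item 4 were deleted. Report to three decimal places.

Remaining items: Item 1, Item 2, Item 3 (k = 3).
Σσ²ᵢ = 0.90 + 1.74 + 1.04 = 3.68
total variance = 3.68 + 2 × 1.51 = 6.70
α (item deleted) = (3/2)·(1 − 3.68/6.70) = 0.676

Cronbach's α = 0.676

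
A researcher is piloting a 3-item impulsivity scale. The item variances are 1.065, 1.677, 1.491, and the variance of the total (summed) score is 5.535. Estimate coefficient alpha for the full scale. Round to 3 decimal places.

Σσ²ᵢ = 1.065 + 1.677 + 1.491 = 4.233
α = (k/(k−1))·(1 − Σσ²ᵢ/σ²_T) = (3/2)·(1 − 4.233/5.535) = 0.353

α = 0.353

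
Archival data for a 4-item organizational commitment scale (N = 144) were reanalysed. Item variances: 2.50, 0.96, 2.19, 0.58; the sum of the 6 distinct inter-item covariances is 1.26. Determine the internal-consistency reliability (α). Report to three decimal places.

α = 0.384

sum of item variances = 2.50 + 0.96 + 2.19 + 0.58 = 6.23
Sum of distinct covariances = 1.26
σ²_T = sum of item variances + 2·Σcov = 6.23 + 2 × 1.26 = 8.75
α = (4/3)·(1 − 6.23/8.75) = 0.384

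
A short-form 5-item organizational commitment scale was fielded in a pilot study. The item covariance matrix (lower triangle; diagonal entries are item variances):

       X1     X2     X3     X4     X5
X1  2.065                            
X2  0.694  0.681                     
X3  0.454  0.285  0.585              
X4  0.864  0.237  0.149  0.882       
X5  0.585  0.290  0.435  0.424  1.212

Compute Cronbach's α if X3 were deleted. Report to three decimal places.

α = 0.748

Remaining items: X1, X2, X4, X5 (k = 4).
Σσ²ᵢ = 2.065 + 0.681 + 0.882 + 1.212 = 4.840
σ²_total = 4.840 + 2 × 3.094 = 11.028
α (item deleted) = (4/3)·(1 − 4.840/11.028) = 0.748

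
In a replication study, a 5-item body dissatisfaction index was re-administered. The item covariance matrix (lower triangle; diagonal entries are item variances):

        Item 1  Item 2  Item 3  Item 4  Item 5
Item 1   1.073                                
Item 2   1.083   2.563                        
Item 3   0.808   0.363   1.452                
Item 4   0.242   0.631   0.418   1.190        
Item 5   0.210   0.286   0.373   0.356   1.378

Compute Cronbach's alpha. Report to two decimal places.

ΣVar(i) = 1.073 + 2.563 + 1.452 + 1.190 + 1.378 = 7.656
Σ_{i<j} σ_ij = 4.770
Var(T) = 7.656 + 2 × 4.770 = 17.196
α = (k/(k−1))·(1 − ΣVar(i)/Var(T)) = (5/4)·(1 − 7.656/17.196) = 0.69

Cronbach's alpha = 0.69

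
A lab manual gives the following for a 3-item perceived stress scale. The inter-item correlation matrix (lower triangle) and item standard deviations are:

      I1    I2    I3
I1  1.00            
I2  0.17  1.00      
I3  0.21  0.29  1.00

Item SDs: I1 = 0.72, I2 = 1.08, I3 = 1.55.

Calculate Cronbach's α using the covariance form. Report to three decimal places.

Σσ²ᵢ = 0.72² + 1.08² + 1.55² = 4.0873
Covariances σ_ij = r_ij · s_i · s_j:
  σ(I1,I2) = 0.17 × 0.72 × 1.08 = 0.1322
  σ(I1,I3) = 0.21 × 0.72 × 1.55 = 0.2344
  σ(I2,I3) = 0.29 × 1.08 × 1.55 = 0.4855
σ²_T = Σσ²ᵢ + 2·Σσ_ij = 4.0873 + 2 × 0.8521 = 5.7915
α = (3/2)·(1 − 4.0873/5.7915) = 0.441

Cronbach's α = 0.441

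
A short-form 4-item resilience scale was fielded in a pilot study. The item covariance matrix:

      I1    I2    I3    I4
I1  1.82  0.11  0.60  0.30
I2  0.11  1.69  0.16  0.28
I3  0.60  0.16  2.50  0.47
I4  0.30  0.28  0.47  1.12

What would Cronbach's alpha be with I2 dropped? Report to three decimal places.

α = 0.502

Remaining items: I1, I3, I4 (k = 3).
sum of item variances = 1.82 + 2.50 + 1.12 = 5.44
σ²_total = 5.44 + 2 × 1.37 = 8.18
α (item deleted) = (3/2)·(1 − 5.44/8.18) = 0.502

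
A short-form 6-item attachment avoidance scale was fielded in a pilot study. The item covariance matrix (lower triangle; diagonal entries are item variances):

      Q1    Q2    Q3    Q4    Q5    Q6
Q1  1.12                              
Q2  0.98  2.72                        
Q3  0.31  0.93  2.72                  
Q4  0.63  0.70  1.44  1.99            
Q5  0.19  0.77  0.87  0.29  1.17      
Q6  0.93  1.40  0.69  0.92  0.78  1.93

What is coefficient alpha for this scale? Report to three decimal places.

Σσ²ᵢ = 1.12 + 2.72 + 2.72 + 1.99 + 1.17 + 1.93 = 11.65
Sum of off-diagonal covariances = 11.83
σ²_total = 11.65 + 2 × 11.83 = 35.31
α = (k/(k−1))·(1 − Σσ²ᵢ/σ²_total) = (6/5)·(1 − 11.65/35.31) = 0.804

α = 0.804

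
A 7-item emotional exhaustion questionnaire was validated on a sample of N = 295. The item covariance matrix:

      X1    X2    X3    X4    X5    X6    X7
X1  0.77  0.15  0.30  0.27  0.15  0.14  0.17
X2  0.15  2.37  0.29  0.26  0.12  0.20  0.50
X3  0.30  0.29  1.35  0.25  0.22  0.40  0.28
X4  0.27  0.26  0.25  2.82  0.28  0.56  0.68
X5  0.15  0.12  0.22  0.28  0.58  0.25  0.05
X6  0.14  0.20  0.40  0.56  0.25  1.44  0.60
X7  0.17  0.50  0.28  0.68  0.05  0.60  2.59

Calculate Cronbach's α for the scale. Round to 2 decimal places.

Σσᵢ² = 0.77 + 2.37 + 1.35 + 2.82 + 0.58 + 1.44 + 2.59 = 11.92
Sum of the distinct covariances = 6.12
σ²_T = 11.92 + 2 × 6.12 = 24.16
α = (k/(k−1))·(1 − Σσᵢ²/σ²_T) = (7/6)·(1 − 11.92/24.16) = 0.59

Cronbach's α = 0.59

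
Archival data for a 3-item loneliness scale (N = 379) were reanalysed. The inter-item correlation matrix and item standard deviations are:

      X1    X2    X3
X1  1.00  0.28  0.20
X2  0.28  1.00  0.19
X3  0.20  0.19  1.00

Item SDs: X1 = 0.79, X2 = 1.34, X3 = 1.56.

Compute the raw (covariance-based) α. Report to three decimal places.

Σσ²ᵢ = 0.79² + 1.34² + 1.56² = 4.8533
Covariances σ_ij = r_ij · s_i · s_j:
  σ(X1,X2) = 0.28 × 0.79 × 1.34 = 0.2964
  σ(X1,X3) = 0.20 × 0.79 × 1.56 = 0.2465
  σ(X2,X3) = 0.19 × 1.34 × 1.56 = 0.3972
σ²_T = Σσ²ᵢ + 2·Σσ_ij = 4.8533 + 2 × 0.9401 = 6.7335
α = (3/2)·(1 − 4.8533/6.7335) = 0.419

α = 0.419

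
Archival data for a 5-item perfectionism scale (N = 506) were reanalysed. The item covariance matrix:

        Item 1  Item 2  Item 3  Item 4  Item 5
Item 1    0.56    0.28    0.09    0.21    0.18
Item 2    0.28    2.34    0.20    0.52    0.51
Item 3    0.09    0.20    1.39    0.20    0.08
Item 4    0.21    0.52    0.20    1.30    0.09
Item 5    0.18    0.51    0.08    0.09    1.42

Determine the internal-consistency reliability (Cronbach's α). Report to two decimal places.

Σσ²ᵢ = 0.56 + 2.34 + 1.39 + 1.30 + 1.42 = 7.01
Σ_{i<j} σ_ij = 2.36
σ²_total = 7.01 + 2 × 2.36 = 11.73
α = (k/(k−1))·(1 − Σσ²ᵢ/σ²_total) = (5/4)·(1 − 7.01/11.73) = 0.50

Cronbach's α = 0.50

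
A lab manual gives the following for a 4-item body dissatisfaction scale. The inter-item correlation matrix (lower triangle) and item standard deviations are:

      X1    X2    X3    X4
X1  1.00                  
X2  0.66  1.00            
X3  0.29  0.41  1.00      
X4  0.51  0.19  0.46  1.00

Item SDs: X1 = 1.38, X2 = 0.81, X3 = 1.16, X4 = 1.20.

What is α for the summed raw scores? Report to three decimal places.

Σσ²ᵢ = 1.38² + 0.81² + 1.16² + 1.20² = 5.3461
Covariances σ_ij = r_ij · s_i · s_j:
  σ(X1,X2) = 0.66 × 1.38 × 0.81 = 0.7377
  σ(X1,X3) = 0.29 × 1.38 × 1.16 = 0.4642
  σ(X1,X4) = 0.51 × 1.38 × 1.20 = 0.8446
  σ(X2,X3) = 0.41 × 0.81 × 1.16 = 0.3852
  σ(X2,X4) = 0.19 × 0.81 × 1.20 = 0.1847
  σ(X3,X4) = 0.46 × 1.16 × 1.20 = 0.6403
σ²_T = Σσ²ᵢ + 2·Σσ_ij = 5.3461 + 2 × 3.2567 = 11.8595
α = (4/3)·(1 − 5.3461/11.8595) = 0.732

α = 0.732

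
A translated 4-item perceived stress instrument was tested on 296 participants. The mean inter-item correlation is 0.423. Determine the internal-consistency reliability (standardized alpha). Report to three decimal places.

Standardized α = k·r̄ / (1 + (k−1)·r̄) = 4 × 0.423 / (1 + 3 × 0.423)
  = 1.6920 / 2.2690 = 0.746

standardized alpha = 0.746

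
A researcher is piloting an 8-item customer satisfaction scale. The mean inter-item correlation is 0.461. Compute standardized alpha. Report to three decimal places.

α = 0.872

Standardized α = k·r̄ / (1 + (k−1)·r̄) = 8 × 0.461 / (1 + 7 × 0.461)
  = 3.6880 / 4.2270 = 0.872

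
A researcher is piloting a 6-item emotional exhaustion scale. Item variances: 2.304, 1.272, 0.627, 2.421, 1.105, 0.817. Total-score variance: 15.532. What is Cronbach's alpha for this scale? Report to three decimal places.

Σσ²ᵢ = 2.304 + 1.272 + 0.627 + 2.421 + 1.105 + 0.817 = 8.546
α = (k/(k−1))·(1 − Σσ²ᵢ/Var(T)) = (6/5)·(1 − 8.546/15.532) = 0.540

α = 0.540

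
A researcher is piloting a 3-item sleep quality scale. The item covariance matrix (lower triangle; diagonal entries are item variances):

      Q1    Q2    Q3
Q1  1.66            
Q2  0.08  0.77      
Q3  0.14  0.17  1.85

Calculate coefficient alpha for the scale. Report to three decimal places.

sum of item variances = 1.66 + 0.77 + 1.85 = 4.28
Σ_{i<j} σ_ij = 0.39
σ²_T = 4.28 + 2 × 0.39 = 5.06
α = (k/(k−1))·(1 − sum of item variances/σ²_T) = (3/2)·(1 − 4.28/5.06) = 0.231

α = 0.231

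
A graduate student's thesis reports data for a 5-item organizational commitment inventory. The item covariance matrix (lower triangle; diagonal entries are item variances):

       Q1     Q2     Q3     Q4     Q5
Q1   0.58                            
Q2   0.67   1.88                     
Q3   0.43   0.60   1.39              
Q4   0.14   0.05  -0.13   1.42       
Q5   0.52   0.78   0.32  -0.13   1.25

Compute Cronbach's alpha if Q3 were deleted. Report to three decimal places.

α = 0.589

Remaining items: Q1, Q2, Q4, Q5 (k = 4).
sum of item variances = 0.58 + 1.88 + 1.42 + 1.25 = 5.13
σ²_T = 5.13 + 2 × 2.03 = 9.19
α (item deleted) = (4/3)·(1 − 5.13/9.19) = 0.589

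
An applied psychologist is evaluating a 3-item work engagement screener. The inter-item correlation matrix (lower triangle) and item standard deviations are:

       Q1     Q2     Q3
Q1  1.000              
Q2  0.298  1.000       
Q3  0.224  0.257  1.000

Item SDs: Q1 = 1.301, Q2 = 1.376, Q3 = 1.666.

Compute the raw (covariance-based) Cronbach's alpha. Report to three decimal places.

α = 0.504

Σσ²ᵢ = 1.301² + 1.376² + 1.666² = 6.3615
Covariances σ_ij = r_ij · s_i · s_j:
  σ(Q1,Q2) = 0.298 × 1.301 × 1.376 = 0.5335
  σ(Q1,Q3) = 0.224 × 1.301 × 1.666 = 0.4855
  σ(Q2,Q3) = 0.257 × 1.376 × 1.666 = 0.5892
σ²_T = Σσ²ᵢ + 2·Σσ_ij = 6.3615 + 2 × 1.6082 = 9.5779
α = (3/2)·(1 − 6.3615/9.5779) = 0.504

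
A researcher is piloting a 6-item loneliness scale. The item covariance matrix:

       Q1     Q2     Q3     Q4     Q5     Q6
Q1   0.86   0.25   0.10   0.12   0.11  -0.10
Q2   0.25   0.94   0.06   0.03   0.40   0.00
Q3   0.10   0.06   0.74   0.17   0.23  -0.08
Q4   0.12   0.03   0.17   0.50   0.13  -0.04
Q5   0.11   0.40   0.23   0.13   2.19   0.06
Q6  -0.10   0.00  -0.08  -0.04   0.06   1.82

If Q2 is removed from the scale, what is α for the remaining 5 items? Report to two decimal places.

α = 0.23

Remaining items: Q1, Q3, Q4, Q5, Q6 (k = 5).
ΣVar(i) = 0.86 + 0.74 + 0.50 + 2.19 + 1.82 = 6.11
total variance = 6.11 + 2 × 0.70 = 7.51
α (item deleted) = (5/4)·(1 − 6.11/7.51) = 0.23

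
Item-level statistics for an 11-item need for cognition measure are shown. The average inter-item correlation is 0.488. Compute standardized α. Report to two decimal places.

Standardized α = k·r̄ / (1 + (k−1)·r̄) = 11 × 0.488 / (1 + 10 × 0.488)
  = 5.3680 / 5.8800 = 0.91

α = 0.91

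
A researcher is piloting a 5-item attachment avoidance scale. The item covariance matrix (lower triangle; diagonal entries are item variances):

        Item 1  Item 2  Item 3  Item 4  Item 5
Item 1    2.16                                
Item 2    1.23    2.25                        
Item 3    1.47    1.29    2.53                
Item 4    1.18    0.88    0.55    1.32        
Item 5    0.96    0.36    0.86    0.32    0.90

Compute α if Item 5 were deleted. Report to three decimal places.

α = 0.820

Remaining items: Item 1, Item 2, Item 3, Item 4 (k = 4).
ΣVar(i) = 2.16 + 2.25 + 2.53 + 1.32 = 8.26
σ²_total = 8.26 + 2 × 6.60 = 21.46
α (item deleted) = (4/3)·(1 − 8.26/21.46) = 0.820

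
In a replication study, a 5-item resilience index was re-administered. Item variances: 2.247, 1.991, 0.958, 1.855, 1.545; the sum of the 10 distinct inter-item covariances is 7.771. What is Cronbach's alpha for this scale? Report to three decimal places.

α = 0.805

Σσᵢ² = 2.247 + 1.991 + 0.958 + 1.855 + 1.545 = 8.596
Sum of distinct covariances = 7.771
Var(T) = Σσᵢ² + 2·Σcov = 8.596 + 2 × 7.771 = 24.138
α = (5/4)·(1 − 8.596/24.138) = 0.805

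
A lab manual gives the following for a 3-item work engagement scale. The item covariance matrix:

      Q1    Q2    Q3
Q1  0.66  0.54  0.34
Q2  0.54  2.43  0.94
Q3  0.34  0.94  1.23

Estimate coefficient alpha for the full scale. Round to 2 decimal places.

α = 0.69

ΣVar(i) = 0.66 + 2.43 + 1.23 = 4.32
Sum of off-diagonal covariances = 1.82
total variance = 4.32 + 2 × 1.82 = 7.96
α = (k/(k−1))·(1 − ΣVar(i)/total variance) = (3/2)·(1 − 4.32/7.96) = 0.69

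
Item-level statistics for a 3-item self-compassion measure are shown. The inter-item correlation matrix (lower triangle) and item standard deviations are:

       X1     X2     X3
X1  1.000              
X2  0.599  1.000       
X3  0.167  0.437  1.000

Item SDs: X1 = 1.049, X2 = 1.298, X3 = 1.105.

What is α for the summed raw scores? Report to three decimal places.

α = 0.674

Σσ²ᵢ = 1.049² + 1.298² + 1.105² = 4.0062
Covariances σ_ij = r_ij · s_i · s_j:
  σ(X1,X2) = 0.599 × 1.049 × 1.298 = 0.8156
  σ(X1,X3) = 0.167 × 1.049 × 1.105 = 0.1936
  σ(X2,X3) = 0.437 × 1.298 × 1.105 = 0.6268
σ²_T = Σσ²ᵢ + 2·Σσ_ij = 4.0062 + 2 × 1.6360 = 7.2782
α = (3/2)·(1 − 4.0062/7.2782) = 0.674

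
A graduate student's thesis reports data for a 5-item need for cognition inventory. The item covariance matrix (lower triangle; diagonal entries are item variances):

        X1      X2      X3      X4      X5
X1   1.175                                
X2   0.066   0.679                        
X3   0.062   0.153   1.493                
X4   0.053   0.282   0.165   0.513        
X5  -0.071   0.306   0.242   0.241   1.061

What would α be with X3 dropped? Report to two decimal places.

Remaining items: X1, X2, X4, X5 (k = 4).
sum of item variances = 1.175 + 0.679 + 0.513 + 1.061 = 3.428
σ²_T = 3.428 + 2 × 0.877 = 5.182
α (item deleted) = (4/3)·(1 − 3.428/5.182) = 0.45

α = 0.45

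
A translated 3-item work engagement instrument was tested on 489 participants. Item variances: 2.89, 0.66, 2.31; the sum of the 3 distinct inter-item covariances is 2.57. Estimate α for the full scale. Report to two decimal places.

α = 0.70

ΣVar(i) = 2.89 + 0.66 + 2.31 = 5.86
Sum of distinct covariances = 2.57
σ²_total = ΣVar(i) + 2·Σcov = 5.86 + 2 × 2.57 = 11.00
α = (3/2)·(1 − 5.86/11.00) = 0.70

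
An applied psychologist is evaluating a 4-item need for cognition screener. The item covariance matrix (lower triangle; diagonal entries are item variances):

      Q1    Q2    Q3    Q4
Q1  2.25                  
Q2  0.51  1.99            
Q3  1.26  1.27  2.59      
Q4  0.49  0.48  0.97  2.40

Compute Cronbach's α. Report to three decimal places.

ΣVar(i) = 2.25 + 1.99 + 2.59 + 2.40 = 9.23
Sum of the distinct covariances = 4.98
σ²_T = 9.23 + 2 × 4.98 = 19.19
α = (k/(k−1))·(1 − ΣVar(i)/σ²_T) = (4/3)·(1 − 9.23/19.19) = 0.692

Cronbach's α = 0.692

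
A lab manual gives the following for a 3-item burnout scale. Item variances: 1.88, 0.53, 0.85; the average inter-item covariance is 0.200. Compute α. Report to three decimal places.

ΣVar(i) = 1.88 + 0.53 + 0.85 = 3.26
Sum of the 3 distinct covariances = 3 × 0.200 = 0.600
Var(T) = ΣVar(i) + 2·Σcov = 3.26 + 2 × 0.600 = 4.460
α = (3/2)·(1 − 3.26/4.460) = 0.404

α = 0.404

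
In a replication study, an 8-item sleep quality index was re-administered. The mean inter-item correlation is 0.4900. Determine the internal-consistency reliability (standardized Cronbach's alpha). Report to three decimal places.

α = 0.885

Standardized α = k·r̄ / (1 + (k−1)·r̄) = 8 × 0.4900 / (1 + 7 × 0.4900)
  = 3.9200 / 4.4300 = 0.885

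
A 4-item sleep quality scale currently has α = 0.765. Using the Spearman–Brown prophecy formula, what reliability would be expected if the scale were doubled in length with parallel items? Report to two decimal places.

Length factor m = 2
α' = m·α / (1 + (m−1)·α)
   = 2 × 0.765 / (1 + (2 − 1) × 0.765)
   = 1.5300 / 1.7650 = 0.87

predicted reliability = 0.87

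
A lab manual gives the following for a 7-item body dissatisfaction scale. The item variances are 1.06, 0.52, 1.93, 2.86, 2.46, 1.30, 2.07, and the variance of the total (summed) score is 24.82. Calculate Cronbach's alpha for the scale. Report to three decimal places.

Σσ²ᵢ = 1.06 + 0.52 + 1.93 + 2.86 + 2.46 + 1.30 + 2.07 = 12.20
α = (k/(k−1))·(1 − Σσ²ᵢ/Var(T)) = (7/6)·(1 − 12.20/24.82) = 0.593

Cronbach's alpha = 0.593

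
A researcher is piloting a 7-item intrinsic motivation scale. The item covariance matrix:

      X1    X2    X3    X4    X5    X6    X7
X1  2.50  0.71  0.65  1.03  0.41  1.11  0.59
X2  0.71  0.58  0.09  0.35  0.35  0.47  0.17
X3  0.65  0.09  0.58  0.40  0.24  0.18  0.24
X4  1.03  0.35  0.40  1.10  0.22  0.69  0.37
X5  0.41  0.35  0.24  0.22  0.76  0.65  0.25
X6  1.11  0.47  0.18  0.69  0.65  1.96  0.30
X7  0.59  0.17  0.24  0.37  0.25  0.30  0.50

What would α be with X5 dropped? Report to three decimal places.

α = 0.805

Remaining items: X1, X2, X3, X4, X6, X7 (k = 6).
sum of item variances = 2.50 + 0.58 + 0.58 + 1.10 + 1.96 + 0.50 = 7.22
σ²_T = 7.22 + 2 × 7.35 = 21.92
α (item deleted) = (6/5)·(1 − 7.22/21.92) = 0.805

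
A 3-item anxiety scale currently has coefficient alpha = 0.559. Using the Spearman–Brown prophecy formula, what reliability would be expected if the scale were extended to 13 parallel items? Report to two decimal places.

Length factor m = 13/3 = 4.3333
α' = m·α / (1 + (m−1)·α)
   = 13/3 × 0.559 / (1 + (13/3 − 1) × 0.559)
   = 2.4223 / 2.8633 = 0.85

predicted reliability = 0.85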